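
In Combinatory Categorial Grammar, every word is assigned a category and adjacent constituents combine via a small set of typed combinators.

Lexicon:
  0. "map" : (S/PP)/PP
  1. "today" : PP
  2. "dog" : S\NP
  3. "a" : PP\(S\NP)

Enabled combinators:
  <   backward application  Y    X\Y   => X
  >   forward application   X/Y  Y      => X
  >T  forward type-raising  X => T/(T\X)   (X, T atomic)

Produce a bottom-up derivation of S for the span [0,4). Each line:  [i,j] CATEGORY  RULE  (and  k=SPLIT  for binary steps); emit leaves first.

[0,4] S   >
  [0,2] S/PP   >
    [0,1] "map" : (S/PP)/PP
    [1,2] "today" : PP
  [2,4] PP   <
    [2,3] "dog" : S\NP
    [3,4] "a" : PP\(S\NP)

[0,1] (S/PP)/PP  lex  "map"
[1,2] PP  lex  "today"
[0,2] S/PP  >  k=1
[2,3] S\NP  lex  "dog"
[3,4] PP\(S\NP)  lex  "a"
[2,4] PP  <  k=3
[0,4] S  >  k=2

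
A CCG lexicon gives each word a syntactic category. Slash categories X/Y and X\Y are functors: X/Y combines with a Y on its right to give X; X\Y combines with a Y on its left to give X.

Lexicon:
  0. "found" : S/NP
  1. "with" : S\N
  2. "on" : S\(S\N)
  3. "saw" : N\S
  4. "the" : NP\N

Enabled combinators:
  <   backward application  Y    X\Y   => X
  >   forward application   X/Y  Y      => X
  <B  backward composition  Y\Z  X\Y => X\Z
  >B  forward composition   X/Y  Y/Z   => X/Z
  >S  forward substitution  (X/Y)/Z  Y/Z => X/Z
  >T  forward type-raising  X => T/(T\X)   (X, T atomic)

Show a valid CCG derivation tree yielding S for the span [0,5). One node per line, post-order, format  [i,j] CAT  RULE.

[0,1] S/NP  lex  "found"
[1,2] S\N  lex  "with"
[2,3] S\(S\N)  lex  "on"
[1,3] S  <  k=2
[3,4] N\S  lex  "saw"
[4,5] NP\N  lex  "the"
[3,5] NP\S  <B  k=4
[1,5] NP  <  k=3
[0,5] S  >  k=1

[0,5] S   >
  [0,1] "found" : S/NP
  [1,5] NP   <
    [1,3] S   <
      [1,2] "with" : S\N
      [2,3] "on" : S\(S\N)
    [3,5] NP\S   <B
      [3,4] "saw" : N\S
      [4,5] "the" : NP\N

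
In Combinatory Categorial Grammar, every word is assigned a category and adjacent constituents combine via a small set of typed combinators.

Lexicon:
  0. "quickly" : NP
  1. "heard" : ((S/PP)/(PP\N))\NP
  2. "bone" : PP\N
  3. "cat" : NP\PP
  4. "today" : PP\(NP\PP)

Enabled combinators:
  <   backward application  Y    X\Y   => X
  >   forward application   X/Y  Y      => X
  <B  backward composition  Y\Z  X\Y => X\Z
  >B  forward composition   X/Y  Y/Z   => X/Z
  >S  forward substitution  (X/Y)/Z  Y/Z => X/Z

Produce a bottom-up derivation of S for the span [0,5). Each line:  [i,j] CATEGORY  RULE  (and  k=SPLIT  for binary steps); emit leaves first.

[0,5] S   >
  [0,3] S/PP   >
    [0,2] (S/PP)/(PP\N)   <
      [0,1] "quickly" : NP
      [1,2] "heard" : ((S/PP)/(PP\N))\NP
    [2,3] "bone" : PP\N
  [3,5] PP   <
    [3,4] "cat" : NP\PP
    [4,5] "today" : PP\(NP\PP)

[0,1] NP  lex  "quickly"
[1,2] ((S/PP)/(PP\N))\NP  lex  "heard"
[0,2] (S/PP)/(PP\N)  <  k=1
[2,3] PP\N  lex  "bone"
[0,3] S/PP  >  k=2
[3,4] NP\PP  lex  "cat"
[4,5] PP\(NP\PP)  lex  "today"
[3,5] PP  <  k=4
[0,5] S  >  k=3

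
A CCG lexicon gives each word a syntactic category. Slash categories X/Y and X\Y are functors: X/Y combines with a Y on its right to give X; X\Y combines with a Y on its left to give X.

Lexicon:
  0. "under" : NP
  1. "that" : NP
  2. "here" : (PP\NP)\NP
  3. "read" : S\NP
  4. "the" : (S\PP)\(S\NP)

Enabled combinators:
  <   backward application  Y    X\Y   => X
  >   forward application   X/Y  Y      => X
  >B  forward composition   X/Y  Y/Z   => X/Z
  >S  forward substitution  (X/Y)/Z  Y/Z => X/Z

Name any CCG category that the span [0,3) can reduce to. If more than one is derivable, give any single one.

[0,5] S   <
  [0,3] PP   <
    [0,1] "under" : NP
    [1,3] PP\NP   <
      [1,2] "that" : NP
      [2,3] "here" : (PP\NP)\NP
  [3,5] S\PP   <
    [3,4] "read" : S\NP
    [4,5] "the" : (S\PP)\(S\NP)

PP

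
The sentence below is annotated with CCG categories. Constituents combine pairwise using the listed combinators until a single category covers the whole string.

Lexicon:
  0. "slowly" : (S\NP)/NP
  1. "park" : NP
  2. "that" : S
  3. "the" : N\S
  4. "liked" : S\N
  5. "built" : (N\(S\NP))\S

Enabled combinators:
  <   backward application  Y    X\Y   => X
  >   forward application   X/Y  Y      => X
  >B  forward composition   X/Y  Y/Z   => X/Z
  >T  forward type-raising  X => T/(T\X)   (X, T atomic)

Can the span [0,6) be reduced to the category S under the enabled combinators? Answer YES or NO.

NO

(S\NP)/NP NP S N\S S\N (N\(S\NP))\S
CKY chart[0,6] = {N, N/(N\N), NP/(NP\N), PP/(PP\N), S/(S\N)}; S ∉ chart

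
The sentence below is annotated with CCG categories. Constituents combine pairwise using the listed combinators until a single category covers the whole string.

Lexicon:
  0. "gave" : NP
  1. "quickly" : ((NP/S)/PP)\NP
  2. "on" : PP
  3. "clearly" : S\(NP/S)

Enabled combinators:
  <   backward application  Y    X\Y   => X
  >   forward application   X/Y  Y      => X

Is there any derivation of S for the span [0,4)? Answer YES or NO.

[0,4] S   <
  [0,3] NP/S   >
    [0,2] (NP/S)/PP   <
      [0,1] "gave" : NP
      [1,2] "quickly" : ((NP/S)/PP)\NP
    [2,3] "on" : PP
  [3,4] "clearly" : S\(NP/S)

YES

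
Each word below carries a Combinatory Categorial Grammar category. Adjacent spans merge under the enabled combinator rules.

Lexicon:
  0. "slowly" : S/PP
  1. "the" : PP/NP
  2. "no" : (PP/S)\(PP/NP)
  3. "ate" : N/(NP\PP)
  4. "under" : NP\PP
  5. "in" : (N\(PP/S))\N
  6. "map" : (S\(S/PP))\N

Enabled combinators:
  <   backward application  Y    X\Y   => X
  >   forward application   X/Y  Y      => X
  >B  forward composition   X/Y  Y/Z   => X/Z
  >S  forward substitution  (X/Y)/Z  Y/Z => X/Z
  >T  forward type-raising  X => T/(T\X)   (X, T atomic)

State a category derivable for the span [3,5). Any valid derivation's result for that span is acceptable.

[0,7] S   <
  [0,1] "slowly" : S/PP
  [1,7] S\(S/PP)   <
    [1,6] N   <
      [1,3] PP/S   <
        [1,2] "the" : PP/NP
        [2,3] "no" : (PP/S)\(PP/NP)
      [3,6] N\(PP/S)   <
        [3,5] N   >
          [3,4] "ate" : N/(NP\PP)
          [4,5] "under" : NP\PP
        [5,6] "in" : (N\(PP/S))\N
    [6,7] "map" : (S\(S/PP))\N

N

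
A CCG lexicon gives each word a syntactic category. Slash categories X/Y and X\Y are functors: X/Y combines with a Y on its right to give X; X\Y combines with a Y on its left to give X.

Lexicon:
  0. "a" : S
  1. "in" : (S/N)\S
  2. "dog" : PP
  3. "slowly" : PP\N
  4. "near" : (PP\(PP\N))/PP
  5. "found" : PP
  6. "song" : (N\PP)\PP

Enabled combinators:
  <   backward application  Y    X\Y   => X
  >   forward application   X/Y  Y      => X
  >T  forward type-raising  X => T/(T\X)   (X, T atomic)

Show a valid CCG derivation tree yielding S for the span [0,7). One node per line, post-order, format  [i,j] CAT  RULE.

[0,1] S  lex  "a"
[1,2] (S/N)\S  lex  "in"
[0,2] S/N  <  k=1
[2,3] PP  lex  "dog"
[2,3] N/(N\PP)  >T
[3,4] PP\N  lex  "slowly"
[4,5] (PP\(PP\N))/PP  lex  "near"
[5,6] PP  lex  "found"
[4,6] PP\(PP\N)  >  k=5
[3,6] PP  <  k=4
[6,7] (N\PP)\PP  lex  "song"
[3,7] N\PP  <  k=6
[2,7] N  >  k=3
[0,7] S  >  k=2

[0,7] S   >
  [0,2] S/N   <
    [0,1] "a" : S
    [1,2] "in" : (S/N)\S
  [2,7] N   >
    [2,3] N/(N\PP)   >T
      [2,3] "dog" : PP
    [3,7] N\PP   <
      [3,6] PP   <
        [3,4] "slowly" : PP\N
        [4,6] PP\(PP\N)   >
          [4,5] "near" : (PP\(PP\N))/PP
          [5,6] "found" : PP
      [6,7] "song" : (N\PP)\PP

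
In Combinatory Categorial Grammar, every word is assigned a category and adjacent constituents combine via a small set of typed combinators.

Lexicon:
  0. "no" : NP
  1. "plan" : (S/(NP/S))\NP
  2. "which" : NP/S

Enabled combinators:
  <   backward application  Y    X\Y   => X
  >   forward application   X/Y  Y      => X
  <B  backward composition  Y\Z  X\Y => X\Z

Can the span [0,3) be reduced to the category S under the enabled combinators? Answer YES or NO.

[0,3] S   >
  [0,2] S/(NP/S)   <
    [0,1] "no" : NP
    [1,2] "plan" : (S/(NP/S))\NP
  [2,3] "which" : NP/S

YES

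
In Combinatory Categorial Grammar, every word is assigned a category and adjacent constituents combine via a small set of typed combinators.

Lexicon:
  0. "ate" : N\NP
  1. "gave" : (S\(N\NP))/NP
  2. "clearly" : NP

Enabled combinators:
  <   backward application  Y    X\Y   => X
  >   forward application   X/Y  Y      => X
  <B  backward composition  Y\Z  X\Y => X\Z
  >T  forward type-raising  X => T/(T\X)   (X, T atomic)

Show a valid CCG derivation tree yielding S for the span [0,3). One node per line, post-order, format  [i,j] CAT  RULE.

[0,3] S   <
  [0,1] "ate" : N\NP
  [1,3] S\(N\NP)   >
    [1,2] "gave" : (S\(N\NP))/NP
    [2,3] "clearly" : NP

[0,1] N\NP  lex  "ate"
[1,2] (S\(N\NP))/NP  lex  "gave"
[2,3] NP  lex  "clearly"
[1,3] S\(N\NP)  >  k=2
[0,3] S  <  k=1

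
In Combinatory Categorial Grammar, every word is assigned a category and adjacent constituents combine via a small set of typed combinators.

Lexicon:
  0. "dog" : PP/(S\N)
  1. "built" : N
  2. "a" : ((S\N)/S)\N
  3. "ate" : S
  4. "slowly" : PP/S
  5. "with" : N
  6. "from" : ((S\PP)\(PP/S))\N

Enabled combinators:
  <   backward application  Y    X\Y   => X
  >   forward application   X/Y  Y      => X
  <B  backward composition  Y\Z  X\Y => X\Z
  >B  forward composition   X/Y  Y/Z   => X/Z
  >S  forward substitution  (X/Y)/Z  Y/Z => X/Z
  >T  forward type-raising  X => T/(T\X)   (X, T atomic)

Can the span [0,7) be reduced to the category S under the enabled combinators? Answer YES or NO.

YES

[0,7] S   <
  [0,4] PP   >
    [0,1] "dog" : PP/(S\N)
    [1,4] S\N   >
      [1,3] (S\N)/S   <
        [1,2] "built" : N
        [2,3] "a" : ((S\N)/S)\N
      [3,4] "ate" : S
  [4,7] S\PP   <
    [4,5] "slowly" : PP/S
    [5,7] (S\PP)\(PP/S)   <
      [5,6] "with" : N
      [6,7] "from" : ((S\PP)\(PP/S))\N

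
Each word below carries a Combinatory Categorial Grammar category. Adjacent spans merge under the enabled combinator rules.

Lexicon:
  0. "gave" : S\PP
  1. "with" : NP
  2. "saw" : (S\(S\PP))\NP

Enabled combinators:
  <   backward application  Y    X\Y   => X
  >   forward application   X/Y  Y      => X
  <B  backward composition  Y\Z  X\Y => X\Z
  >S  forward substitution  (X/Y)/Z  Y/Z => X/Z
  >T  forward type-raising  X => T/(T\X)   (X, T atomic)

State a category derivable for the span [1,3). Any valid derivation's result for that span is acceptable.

S\(S\PP)

[0,3] S   <
  [0,1] "gave" : S\PP
  [1,3] S\(S\PP)   <
    [1,2] "with" : NP
    [2,3] "saw" : (S\(S\PP))\NP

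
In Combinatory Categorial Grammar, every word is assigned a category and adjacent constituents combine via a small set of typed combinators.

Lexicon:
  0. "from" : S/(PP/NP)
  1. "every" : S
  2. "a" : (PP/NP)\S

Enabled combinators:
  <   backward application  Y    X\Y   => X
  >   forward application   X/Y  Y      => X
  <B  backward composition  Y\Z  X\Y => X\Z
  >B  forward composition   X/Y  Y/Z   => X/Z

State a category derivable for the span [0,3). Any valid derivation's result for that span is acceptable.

[0,3] S   >
  [0,1] "from" : S/(PP/NP)
  [1,3] PP/NP   <
    [1,2] "every" : S
    [2,3] "a" : (PP/NP)\S

S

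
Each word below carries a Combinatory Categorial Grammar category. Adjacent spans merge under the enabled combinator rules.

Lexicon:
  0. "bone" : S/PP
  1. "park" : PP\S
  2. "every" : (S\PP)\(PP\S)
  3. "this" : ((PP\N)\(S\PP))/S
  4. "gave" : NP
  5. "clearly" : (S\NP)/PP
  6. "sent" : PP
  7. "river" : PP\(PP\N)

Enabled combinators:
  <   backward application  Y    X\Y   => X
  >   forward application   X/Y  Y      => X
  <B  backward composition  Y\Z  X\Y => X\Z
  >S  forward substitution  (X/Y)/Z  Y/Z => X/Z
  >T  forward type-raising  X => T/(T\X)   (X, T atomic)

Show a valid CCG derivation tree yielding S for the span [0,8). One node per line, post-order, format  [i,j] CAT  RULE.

[0,1] S/PP  lex  "bone"
[1,2] PP\S  lex  "park"
[2,3] (S\PP)\(PP\S)  lex  "every"
[1,3] S\PP  <  k=2
[3,4] ((PP\N)\(S\PP))/S  lex  "this"
[4,5] NP  lex  "gave"
[5,6] (S\NP)/PP  lex  "clearly"
[6,7] PP  lex  "sent"
[5,7] S\NP  >  k=6
[4,7] S  <  k=5
[3,7] (PP\N)\(S\PP)  >  k=4
[1,7] PP\N  <  k=3
[7,8] PP\(PP\N)  lex  "river"
[1,8] PP  <  k=7
[0,8] S  >  k=1

[0,8] S   >
  [0,1] "bone" : S/PP
  [1,8] PP   <
    [1,7] PP\N   <
      [1,3] S\PP   <
        [1,2] "park" : PP\S
        [2,3] "every" : (S\PP)\(PP\S)
      [3,7] (PP\N)\(S\PP)   >
        [3,4] "this" : ((PP\N)\(S\PP))/S
        [4,7] S   <
          [4,5] "gave" : NP
          [5,7] S\NP   >
            [5,6] "clearly" : (S\NP)/PP
            [6,7] "sent" : PP
    [7,8] "river" : PP\(PP\N)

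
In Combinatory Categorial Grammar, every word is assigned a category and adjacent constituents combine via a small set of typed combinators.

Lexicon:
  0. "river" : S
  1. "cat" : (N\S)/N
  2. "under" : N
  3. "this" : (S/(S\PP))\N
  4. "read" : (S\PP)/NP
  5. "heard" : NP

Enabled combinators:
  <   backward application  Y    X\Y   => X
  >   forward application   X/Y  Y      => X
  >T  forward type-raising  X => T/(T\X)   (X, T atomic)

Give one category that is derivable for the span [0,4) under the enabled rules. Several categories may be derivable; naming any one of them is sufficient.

S/(S\PP)

[0,6] S   >
  [0,4] S/(S\PP)   <
    [0,3] N   <
      [0,1] "river" : S
      [1,3] N\S   >
        [1,2] "cat" : (N\S)/N
        [2,3] "under" : N
    [3,4] "this" : (S/(S\PP))\N
  [4,6] S\PP   >
    [4,5] "read" : (S\PP)/NP
    [5,6] "heard" : NP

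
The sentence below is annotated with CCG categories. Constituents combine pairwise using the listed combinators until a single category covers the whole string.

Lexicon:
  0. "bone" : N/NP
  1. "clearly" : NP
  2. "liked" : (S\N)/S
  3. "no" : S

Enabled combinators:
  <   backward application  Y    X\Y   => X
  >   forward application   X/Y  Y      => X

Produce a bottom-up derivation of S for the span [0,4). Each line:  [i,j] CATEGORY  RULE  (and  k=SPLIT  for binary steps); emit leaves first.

[0,4] S   <
  [0,2] N   >
    [0,1] "bone" : N/NP
    [1,2] "clearly" : NP
  [2,4] S\N   >
    [2,3] "liked" : (S\N)/S
    [3,4] "no" : S

[0,1] N/NP  lex  "bone"
[1,2] NP  lex  "clearly"
[0,2] N  >  k=1
[2,3] (S\N)/S  lex  "liked"
[3,4] S  lex  "no"
[2,4] S\N  >  k=3
[0,4] S  <  k=2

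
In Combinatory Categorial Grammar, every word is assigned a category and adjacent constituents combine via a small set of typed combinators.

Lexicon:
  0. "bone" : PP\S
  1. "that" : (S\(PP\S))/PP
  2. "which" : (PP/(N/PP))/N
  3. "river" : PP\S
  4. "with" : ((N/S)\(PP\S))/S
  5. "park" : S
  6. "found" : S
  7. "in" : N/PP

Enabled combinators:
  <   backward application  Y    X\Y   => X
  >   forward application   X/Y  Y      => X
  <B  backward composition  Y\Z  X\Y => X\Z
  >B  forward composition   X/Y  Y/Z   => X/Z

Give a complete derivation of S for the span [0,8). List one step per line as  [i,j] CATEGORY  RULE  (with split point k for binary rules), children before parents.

[0,8] S   <
  [0,1] "bone" : PP\S
  [1,8] S\(PP\S)   >
    [1,2] "that" : (S\(PP\S))/PP
    [2,8] PP   >
      [2,7] PP/(N/PP)   >
        [2,3] "which" : (PP/(N/PP))/N
        [3,7] N   >
          [3,6] N/S   <
            [3,4] "river" : PP\S
            [4,6] (N/S)\(PP\S)   >
              [4,5] "with" : ((N/S)\(PP\S))/S
              [5,6] "park" : S
          [6,7] "found" : S
      [7,8] "in" : N/PP

[0,1] PP\S  lex  "bone"
[1,2] (S\(PP\S))/PP  lex  "that"
[2,3] (PP/(N/PP))/N  lex  "which"
[3,4] PP\S  lex  "river"
[4,5] ((N/S)\(PP\S))/S  lex  "with"
[5,6] S  lex  "park"
[4,6] (N/S)\(PP\S)  >  k=5
[3,6] N/S  <  k=4
[6,7] S  lex  "found"
[3,7] N  >  k=6
[2,7] PP/(N/PP)  >  k=3
[7,8] N/PP  lex  "in"
[2,8] PP  >  k=7
[1,8] S\(PP\S)  >  k=2
[0,8] S  <  k=1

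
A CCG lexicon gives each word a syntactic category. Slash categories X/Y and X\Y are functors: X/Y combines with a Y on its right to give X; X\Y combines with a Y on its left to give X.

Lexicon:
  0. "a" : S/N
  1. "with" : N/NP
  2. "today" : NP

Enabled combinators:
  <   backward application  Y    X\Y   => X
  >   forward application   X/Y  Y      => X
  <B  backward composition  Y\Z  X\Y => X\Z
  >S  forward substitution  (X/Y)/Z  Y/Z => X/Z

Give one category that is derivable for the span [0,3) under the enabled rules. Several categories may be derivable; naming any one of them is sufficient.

[0,3] S   >
  [0,1] "a" : S/N
  [1,3] N   >
    [1,2] "with" : N/NP
    [2,3] "today" : NP

S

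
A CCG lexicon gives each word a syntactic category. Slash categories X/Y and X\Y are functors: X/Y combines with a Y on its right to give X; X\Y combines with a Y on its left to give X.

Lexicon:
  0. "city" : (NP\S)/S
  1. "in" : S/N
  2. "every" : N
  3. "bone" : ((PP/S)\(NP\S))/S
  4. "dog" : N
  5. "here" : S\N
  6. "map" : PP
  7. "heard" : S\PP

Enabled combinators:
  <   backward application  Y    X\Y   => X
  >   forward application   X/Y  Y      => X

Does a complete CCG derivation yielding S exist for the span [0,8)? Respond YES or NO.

NO

(NP\S)/S S/N N ((PP/S)\(NP\S))/S N S\N PP S\PP
CKY chart[0,8] = {PP}; S ∉ chart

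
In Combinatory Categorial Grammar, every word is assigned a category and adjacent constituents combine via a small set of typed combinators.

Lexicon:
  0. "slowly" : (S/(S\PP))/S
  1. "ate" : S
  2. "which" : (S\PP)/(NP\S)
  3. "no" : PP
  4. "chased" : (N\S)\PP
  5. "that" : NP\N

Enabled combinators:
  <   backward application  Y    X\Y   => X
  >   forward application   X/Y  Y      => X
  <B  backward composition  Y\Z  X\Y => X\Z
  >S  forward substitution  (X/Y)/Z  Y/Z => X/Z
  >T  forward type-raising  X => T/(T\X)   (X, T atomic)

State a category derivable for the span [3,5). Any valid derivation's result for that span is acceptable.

N\S

[0,6] S   >
  [0,2] S/(S\PP)   >
    [0,1] "slowly" : (S/(S\PP))/S
    [1,2] "ate" : S
  [2,6] S\PP   >
    [2,3] "which" : (S\PP)/(NP\S)
    [3,6] NP\S   <B
      [3,5] N\S   <
        [3,4] "no" : PP
        [4,5] "chased" : (N\S)\PP
      [5,6] "that" : NP\N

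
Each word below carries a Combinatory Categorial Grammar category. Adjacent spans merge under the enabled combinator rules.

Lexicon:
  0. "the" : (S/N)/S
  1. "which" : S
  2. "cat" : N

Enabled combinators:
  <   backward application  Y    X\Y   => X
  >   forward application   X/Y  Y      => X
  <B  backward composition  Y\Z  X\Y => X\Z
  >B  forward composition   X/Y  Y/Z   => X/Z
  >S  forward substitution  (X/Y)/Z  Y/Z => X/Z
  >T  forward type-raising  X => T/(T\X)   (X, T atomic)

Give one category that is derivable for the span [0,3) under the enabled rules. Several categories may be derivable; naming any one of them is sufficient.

S

[0,3] S   >
  [0,2] S/N   >
    [0,1] "the" : (S/N)/S
    [1,2] "which" : S
  [2,3] "cat" : N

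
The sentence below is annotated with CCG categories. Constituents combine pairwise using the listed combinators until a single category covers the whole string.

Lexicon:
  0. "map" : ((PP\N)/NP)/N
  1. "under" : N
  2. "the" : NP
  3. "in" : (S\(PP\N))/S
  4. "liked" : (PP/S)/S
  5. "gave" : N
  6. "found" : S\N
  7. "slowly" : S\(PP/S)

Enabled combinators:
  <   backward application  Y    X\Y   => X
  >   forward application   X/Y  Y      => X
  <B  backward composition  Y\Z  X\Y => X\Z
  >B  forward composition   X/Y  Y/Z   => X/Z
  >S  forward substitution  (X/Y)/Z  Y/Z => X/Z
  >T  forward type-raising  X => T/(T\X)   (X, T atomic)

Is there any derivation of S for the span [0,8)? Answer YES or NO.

YES

[0,8] S   <
  [0,3] PP\N   >
    [0,2] (PP\N)/NP   >
      [0,1] "map" : ((PP\N)/NP)/N
      [1,2] "under" : N
    [2,3] "the" : NP
  [3,8] S\(PP\N)   >
    [3,4] "in" : (S\(PP\N))/S
    [4,8] S   <
      [4,7] PP/S   >
        [4,5] "liked" : (PP/S)/S
        [5,7] S   <
          [5,6] "gave" : N
          [6,7] "found" : S\N
      [7,8] "slowly" : S\(PP/S)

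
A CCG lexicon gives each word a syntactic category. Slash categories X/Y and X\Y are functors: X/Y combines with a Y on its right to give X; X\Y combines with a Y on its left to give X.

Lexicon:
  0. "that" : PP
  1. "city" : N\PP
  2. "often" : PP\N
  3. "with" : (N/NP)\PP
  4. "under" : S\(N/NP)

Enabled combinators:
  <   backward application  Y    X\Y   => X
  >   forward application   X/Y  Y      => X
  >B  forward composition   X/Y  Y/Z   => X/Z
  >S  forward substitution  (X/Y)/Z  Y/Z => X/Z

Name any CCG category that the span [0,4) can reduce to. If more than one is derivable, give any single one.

N/NP

[0,5] S   <
  [0,4] N/NP   <
    [0,3] PP   <
      [0,2] N   <
        [0,1] "that" : PP
        [1,2] "city" : N\PP
      [2,3] "often" : PP\N
    [3,4] "with" : (N/NP)\PP
  [4,5] "under" : S\(N/NP)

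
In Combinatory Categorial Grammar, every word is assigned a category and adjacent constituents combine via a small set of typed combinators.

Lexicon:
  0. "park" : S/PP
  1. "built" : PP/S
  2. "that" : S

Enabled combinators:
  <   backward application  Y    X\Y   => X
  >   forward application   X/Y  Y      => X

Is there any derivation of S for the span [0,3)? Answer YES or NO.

[0,3] S   >
  [0,1] "park" : S/PP
  [1,3] PP   >
    [1,2] "built" : PP/S
    [2,3] "that" : S

YES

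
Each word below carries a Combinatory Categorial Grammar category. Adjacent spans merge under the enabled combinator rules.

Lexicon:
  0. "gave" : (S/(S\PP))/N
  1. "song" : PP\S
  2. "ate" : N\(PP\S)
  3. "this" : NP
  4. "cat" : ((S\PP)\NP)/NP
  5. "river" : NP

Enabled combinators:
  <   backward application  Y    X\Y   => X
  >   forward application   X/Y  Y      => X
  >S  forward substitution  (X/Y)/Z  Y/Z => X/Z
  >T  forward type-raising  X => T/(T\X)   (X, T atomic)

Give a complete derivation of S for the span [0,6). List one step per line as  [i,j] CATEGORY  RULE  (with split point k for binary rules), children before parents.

[0,6] S   >
  [0,3] S/(S\PP)   >
    [0,1] "gave" : (S/(S\PP))/N
    [1,3] N   <
      [1,2] "song" : PP\S
      [2,3] "ate" : N\(PP\S)
  [3,6] S\PP   <
    [3,4] "this" : NP
    [4,6] (S\PP)\NP   >
      [4,5] "cat" : ((S\PP)\NP)/NP
      [5,6] "river" : NP

[0,1] (S/(S\PP))/N  lex  "gave"
[1,2] PP\S  lex  "song"
[2,3] N\(PP\S)  lex  "ate"
[1,3] N  <  k=2
[0,3] S/(S\PP)  >  k=1
[3,4] NP  lex  "this"
[4,5] ((S\PP)\NP)/NP  lex  "cat"
[5,6] NP  lex  "river"
[4,6] (S\PP)\NP  >  k=5
[3,6] S\PP  <  k=4
[0,6] S  >  k=3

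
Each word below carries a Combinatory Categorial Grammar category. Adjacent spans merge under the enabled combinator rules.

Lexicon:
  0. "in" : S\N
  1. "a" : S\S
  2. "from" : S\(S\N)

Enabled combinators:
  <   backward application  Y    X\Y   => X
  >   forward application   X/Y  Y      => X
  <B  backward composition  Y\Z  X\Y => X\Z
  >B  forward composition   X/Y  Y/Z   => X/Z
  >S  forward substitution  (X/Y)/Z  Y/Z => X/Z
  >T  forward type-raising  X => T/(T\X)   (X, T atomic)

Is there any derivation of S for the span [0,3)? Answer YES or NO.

[0,3] S   <
  [0,2] S\N   <B
    [0,1] "in" : S\N
    [1,2] "a" : S\S
  [2,3] "from" : S\(S\N)

YES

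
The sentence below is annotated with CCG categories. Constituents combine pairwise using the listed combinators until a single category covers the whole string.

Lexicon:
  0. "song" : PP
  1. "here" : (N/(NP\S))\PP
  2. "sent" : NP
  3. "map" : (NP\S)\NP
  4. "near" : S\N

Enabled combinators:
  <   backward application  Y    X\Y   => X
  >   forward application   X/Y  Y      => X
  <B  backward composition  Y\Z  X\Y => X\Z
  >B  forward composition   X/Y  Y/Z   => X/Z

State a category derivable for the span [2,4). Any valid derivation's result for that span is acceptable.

NP\S

[0,5] S   <
  [0,4] N   >
    [0,2] N/(NP\S)   <
      [0,1] "song" : PP
      [1,2] "here" : (N/(NP\S))\PP
    [2,4] NP\S   <
      [2,3] "sent" : NP
      [3,4] "map" : (NP\S)\NP
  [4,5] "near" : S\N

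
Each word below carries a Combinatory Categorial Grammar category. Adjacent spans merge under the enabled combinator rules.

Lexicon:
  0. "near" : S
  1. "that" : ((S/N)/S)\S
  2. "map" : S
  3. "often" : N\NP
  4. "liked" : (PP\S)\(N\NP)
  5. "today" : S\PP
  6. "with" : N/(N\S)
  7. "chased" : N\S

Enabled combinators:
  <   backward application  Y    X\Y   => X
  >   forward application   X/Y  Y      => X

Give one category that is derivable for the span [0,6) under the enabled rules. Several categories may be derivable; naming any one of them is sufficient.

[0,8] S   >
  [0,6] S/N   >
    [0,2] (S/N)/S   <
      [0,1] "near" : S
      [1,2] "that" : ((S/N)/S)\S
    [2,6] S   <
      [2,5] PP   <
        [2,3] "map" : S
        [3,5] PP\S   <
          [3,4] "often" : N\NP
          [4,5] "liked" : (PP\S)\(N\NP)
      [5,6] "today" : S\PP
  [6,8] N   >
    [6,7] "with" : N/(N\S)
    [7,8] "chased" : N\S

S/N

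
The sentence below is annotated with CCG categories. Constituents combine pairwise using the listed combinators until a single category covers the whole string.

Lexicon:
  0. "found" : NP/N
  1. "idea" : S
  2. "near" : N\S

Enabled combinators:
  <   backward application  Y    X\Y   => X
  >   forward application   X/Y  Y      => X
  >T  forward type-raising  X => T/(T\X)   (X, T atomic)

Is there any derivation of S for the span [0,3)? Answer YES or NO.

NO

NP/N S N\S
CKY chart[0,3] = {N/(N\NP), NP, NP/(NP\NP), PP/(PP\NP), S/(S\NP)}; S ∉ chart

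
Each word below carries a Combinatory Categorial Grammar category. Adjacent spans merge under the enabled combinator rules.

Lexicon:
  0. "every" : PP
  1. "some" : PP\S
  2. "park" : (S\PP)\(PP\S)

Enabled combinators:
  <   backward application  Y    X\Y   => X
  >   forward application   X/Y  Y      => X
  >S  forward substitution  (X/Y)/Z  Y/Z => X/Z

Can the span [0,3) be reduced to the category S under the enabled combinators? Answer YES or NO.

[0,3] S   <
  [0,1] "every" : PP
  [1,3] S\PP   <
    [1,2] "some" : PP\S
    [2,3] "park" : (S\PP)\(PP\S)

YES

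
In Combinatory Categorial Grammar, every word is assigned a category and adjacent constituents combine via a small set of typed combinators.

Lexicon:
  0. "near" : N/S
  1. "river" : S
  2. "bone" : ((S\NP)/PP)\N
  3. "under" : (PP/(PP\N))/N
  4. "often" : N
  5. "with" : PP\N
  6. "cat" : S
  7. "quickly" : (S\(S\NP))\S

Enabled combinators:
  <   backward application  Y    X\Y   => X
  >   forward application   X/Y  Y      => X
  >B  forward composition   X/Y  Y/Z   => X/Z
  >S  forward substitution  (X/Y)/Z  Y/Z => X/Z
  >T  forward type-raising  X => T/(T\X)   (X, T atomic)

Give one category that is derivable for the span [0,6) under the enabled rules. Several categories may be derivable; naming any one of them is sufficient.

S\NP

[0,8] S   <
  [0,6] S\NP   >
    [0,3] (S\NP)/PP   <
      [0,2] N   >
        [0,1] "near" : N/S
        [1,2] "river" : S
      [2,3] "bone" : ((S\NP)/PP)\N
    [3,6] PP   >
      [3,5] PP/(PP\N)   >
        [3,4] "under" : (PP/(PP\N))/N
        [4,5] "often" : N
      [5,6] "with" : PP\N
  [6,8] S\(S\NP)   <
    [6,7] "cat" : S
    [7,8] "quickly" : (S\(S\NP))\S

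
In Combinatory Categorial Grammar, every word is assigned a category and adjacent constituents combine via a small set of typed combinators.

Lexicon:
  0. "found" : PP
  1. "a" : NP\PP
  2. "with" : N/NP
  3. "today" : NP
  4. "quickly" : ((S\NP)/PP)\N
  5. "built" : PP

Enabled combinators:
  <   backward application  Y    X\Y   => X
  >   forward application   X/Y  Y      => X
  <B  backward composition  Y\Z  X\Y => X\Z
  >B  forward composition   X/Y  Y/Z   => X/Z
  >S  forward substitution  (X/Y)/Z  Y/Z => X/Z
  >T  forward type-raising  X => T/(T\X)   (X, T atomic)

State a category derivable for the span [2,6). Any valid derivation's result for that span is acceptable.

[0,6] S   <
  [0,2] NP   <
    [0,1] "found" : PP
    [1,2] "a" : NP\PP
  [2,6] S\NP   >
    [2,5] (S\NP)/PP   <
      [2,4] N   >
        [2,3] "with" : N/NP
        [3,4] "today" : NP
      [4,5] "quickly" : ((S\NP)/PP)\N
    [5,6] "built" : PP

S\NP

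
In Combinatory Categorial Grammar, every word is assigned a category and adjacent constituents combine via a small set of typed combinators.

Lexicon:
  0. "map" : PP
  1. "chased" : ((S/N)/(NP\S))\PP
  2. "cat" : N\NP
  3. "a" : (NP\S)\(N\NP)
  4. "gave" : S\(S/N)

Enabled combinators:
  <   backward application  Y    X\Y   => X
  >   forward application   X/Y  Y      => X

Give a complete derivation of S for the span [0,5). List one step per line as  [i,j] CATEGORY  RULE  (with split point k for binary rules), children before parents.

[0,1] PP  lex  "map"
[1,2] ((S/N)/(NP\S))\PP  lex  "chased"
[0,2] (S/N)/(NP\S)  <  k=1
[2,3] N\NP  lex  "cat"
[3,4] (NP\S)\(N\NP)  lex  "a"
[2,4] NP\S  <  k=3
[0,4] S/N  >  k=2
[4,5] S\(S/N)  lex  "gave"
[0,5] S  <  k=4

[0,5] S   <
  [0,4] S/N   >
    [0,2] (S/N)/(NP\S)   <
      [0,1] "map" : PP
      [1,2] "chased" : ((S/N)/(NP\S))\PP
    [2,4] NP\S   <
      [2,3] "cat" : N\NP
      [3,4] "a" : (NP\S)\(N\NP)
  [4,5] "gave" : S\(S/N)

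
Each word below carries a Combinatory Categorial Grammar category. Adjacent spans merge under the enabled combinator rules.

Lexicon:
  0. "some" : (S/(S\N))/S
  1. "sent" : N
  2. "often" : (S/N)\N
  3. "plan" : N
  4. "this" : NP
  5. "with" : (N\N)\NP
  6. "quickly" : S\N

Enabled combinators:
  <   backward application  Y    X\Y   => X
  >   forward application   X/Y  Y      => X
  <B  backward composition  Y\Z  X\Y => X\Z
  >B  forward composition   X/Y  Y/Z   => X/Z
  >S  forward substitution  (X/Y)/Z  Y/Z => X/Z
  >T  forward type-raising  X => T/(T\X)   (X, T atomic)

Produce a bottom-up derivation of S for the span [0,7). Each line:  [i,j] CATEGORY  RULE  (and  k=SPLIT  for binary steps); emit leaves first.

[0,7] S   >
  [0,4] S/(S\N)   >
    [0,1] "some" : (S/(S\N))/S
    [1,4] S   >
      [1,3] S/N   <
        [1,2] "sent" : N
        [2,3] "often" : (S/N)\N
      [3,4] "plan" : N
  [4,7] S\N   <B
    [4,6] N\N   <
      [4,5] "this" : NP
      [5,6] "with" : (N\N)\NP
    [6,7] "quickly" : S\N

[0,1] (S/(S\N))/S  lex  "some"
[1,2] N  lex  "sent"
[2,3] (S/N)\N  lex  "often"
[1,3] S/N  <  k=2
[3,4] N  lex  "plan"
[1,4] S  >  k=3
[0,4] S/(S\N)  >  k=1
[4,5] NP  lex  "this"
[5,6] (N\N)\NP  lex  "with"
[4,6] N\N  <  k=5
[6,7] S\N  lex  "quickly"
[4,7] S\N  <B  k=6
[0,7] S  >  k=4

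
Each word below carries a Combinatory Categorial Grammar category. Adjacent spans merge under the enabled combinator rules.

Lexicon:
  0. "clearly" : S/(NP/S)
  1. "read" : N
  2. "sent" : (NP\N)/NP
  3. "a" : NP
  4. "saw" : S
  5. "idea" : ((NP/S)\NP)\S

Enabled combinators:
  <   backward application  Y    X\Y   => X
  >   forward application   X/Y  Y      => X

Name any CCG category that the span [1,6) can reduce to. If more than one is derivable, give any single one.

NP/S

[0,6] S   >
  [0,1] "clearly" : S/(NP/S)
  [1,6] NP/S   <
    [1,4] NP   <
      [1,2] "read" : N
      [2,4] NP\N   >
        [2,3] "sent" : (NP\N)/NP
        [3,4] "a" : NP
    [4,6] (NP/S)\NP   <
      [4,5] "saw" : S
      [5,6] "idea" : ((NP/S)\NP)\S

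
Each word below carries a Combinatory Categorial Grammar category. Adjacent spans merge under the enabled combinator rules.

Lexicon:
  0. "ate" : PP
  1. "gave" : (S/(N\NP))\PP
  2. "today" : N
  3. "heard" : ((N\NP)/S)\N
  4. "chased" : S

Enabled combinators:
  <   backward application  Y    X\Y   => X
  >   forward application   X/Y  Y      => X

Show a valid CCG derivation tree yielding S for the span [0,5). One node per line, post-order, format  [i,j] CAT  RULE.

[0,5] S   >
  [0,2] S/(N\NP)   <
    [0,1] "ate" : PP
    [1,2] "gave" : (S/(N\NP))\PP
  [2,5] N\NP   >
    [2,4] (N\NP)/S   <
      [2,3] "today" : N
      [3,4] "heard" : ((N\NP)/S)\N
    [4,5] "chased" : S

[0,1] PP  lex  "ate"
[1,2] (S/(N\NP))\PP  lex  "gave"
[0,2] S/(N\NP)  <  k=1
[2,3] N  lex  "today"
[3,4] ((N\NP)/S)\N  lex  "heard"
[2,4] (N\NP)/S  <  k=3
[4,5] S  lex  "chased"
[2,5] N\NP  >  k=4
[0,5] S  >  k=2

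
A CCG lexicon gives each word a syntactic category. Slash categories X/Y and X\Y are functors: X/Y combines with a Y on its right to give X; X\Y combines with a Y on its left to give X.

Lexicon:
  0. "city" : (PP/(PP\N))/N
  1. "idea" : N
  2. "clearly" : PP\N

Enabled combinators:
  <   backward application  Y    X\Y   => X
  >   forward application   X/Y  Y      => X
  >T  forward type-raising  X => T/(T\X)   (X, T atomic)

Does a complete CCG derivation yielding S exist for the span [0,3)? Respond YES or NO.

NO

(PP/(PP\N))/N N PP\N
CKY chart[0,3] = {N/(N\PP), NP/(NP\PP), PP, PP/(PP\PP), S/(S\PP)}; S ∉ chart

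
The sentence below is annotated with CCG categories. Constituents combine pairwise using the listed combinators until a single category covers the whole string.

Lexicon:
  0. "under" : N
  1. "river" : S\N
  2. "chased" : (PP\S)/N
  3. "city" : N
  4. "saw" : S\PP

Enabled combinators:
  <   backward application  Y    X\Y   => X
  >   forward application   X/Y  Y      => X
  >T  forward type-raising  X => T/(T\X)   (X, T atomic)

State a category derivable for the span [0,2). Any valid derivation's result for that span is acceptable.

[0,5] S   <
  [0,4] PP   <
    [0,2] S   <
      [0,1] "under" : N
      [1,2] "river" : S\N
    [2,4] PP\S   >
      [2,3] "chased" : (PP\S)/N
      [3,4] "city" : N
  [4,5] "saw" : S\PP

S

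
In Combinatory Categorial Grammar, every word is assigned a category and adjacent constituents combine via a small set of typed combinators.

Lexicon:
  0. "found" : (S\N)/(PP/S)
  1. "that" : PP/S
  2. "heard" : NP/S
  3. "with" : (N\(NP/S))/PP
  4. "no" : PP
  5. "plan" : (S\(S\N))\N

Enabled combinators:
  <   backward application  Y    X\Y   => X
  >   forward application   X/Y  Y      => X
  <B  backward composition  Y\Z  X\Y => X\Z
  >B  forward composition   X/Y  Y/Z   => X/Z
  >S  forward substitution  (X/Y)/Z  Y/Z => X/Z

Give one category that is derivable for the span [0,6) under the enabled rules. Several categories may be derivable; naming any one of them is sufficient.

[0,6] S   <
  [0,2] S\N   >
    [0,1] "found" : (S\N)/(PP/S)
    [1,2] "that" : PP/S
  [2,6] S\(S\N)   <
    [2,5] N   <
      [2,3] "heard" : NP/S
      [3,5] N\(NP/S)   >
        [3,4] "with" : (N\(NP/S))/PP
        [4,5] "no" : PP
    [5,6] "plan" : (S\(S\N))\N

S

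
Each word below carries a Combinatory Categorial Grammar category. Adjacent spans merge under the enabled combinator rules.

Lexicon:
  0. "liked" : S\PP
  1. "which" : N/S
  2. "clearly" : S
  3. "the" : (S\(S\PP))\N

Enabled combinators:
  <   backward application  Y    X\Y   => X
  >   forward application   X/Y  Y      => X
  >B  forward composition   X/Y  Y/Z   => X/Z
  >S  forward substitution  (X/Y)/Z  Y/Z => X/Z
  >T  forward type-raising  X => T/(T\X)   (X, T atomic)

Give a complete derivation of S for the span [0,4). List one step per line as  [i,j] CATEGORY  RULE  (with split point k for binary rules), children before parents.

[0,1] S\PP  lex  "liked"
[1,2] N/S  lex  "which"
[2,3] S  lex  "clearly"
[1,3] N  >  k=2
[3,4] (S\(S\PP))\N  lex  "the"
[1,4] S\(S\PP)  <  k=3
[0,4] S  <  k=1

[0,4] S   <
  [0,1] "liked" : S\PP
  [1,4] S\(S\PP)   <
    [1,3] N   >
      [1,2] "which" : N/S
      [2,3] "clearly" : S
    [3,4] "the" : (S\(S\PP))\N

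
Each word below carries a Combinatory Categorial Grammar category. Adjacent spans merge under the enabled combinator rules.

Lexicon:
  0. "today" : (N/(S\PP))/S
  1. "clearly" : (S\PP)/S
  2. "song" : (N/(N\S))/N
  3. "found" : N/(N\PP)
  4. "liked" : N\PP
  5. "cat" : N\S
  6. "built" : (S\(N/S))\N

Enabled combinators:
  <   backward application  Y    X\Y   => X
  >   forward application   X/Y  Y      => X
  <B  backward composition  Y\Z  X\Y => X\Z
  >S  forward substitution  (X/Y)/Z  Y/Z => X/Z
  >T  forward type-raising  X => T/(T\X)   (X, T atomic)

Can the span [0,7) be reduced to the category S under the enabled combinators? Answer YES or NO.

YES

[0,7] S   <
  [0,2] N/S   >S
    [0,1] "today" : (N/(S\PP))/S
    [1,2] "clearly" : (S\PP)/S
  [2,7] S\(N/S)   <
    [2,6] N   >
      [2,5] N/(N\S)   >
        [2,3] "song" : (N/(N\S))/N
        [3,5] N   >
          [3,4] "found" : N/(N\PP)
          [4,5] "liked" : N\PP
      [5,6] "cat" : N\S
    [6,7] "built" : (S\(N/S))\N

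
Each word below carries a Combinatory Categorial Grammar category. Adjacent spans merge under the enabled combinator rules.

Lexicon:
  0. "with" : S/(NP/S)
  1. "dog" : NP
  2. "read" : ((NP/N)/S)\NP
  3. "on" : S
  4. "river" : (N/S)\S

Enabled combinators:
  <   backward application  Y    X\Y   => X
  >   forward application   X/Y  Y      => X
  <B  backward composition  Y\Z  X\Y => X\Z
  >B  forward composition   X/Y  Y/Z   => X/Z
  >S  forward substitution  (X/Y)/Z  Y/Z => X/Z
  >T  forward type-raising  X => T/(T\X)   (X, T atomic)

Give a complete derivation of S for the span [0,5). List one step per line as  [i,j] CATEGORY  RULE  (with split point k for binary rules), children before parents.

[0,1] S/(NP/S)  lex  "with"
[1,2] NP  lex  "dog"
[2,3] ((NP/N)/S)\NP  lex  "read"
[1,3] (NP/N)/S  <  k=2
[3,4] S  lex  "on"
[4,5] (N/S)\S  lex  "river"
[3,5] N/S  <  k=4
[1,5] NP/S  >S  k=3
[0,5] S  >  k=1

[0,5] S   >
  [0,1] "with" : S/(NP/S)
  [1,5] NP/S   >S
    [1,3] (NP/N)/S   <
      [1,2] "dog" : NP
      [2,3] "read" : ((NP/N)/S)\NP
    [3,5] N/S   <
      [3,4] "on" : S
      [4,5] "river" : (N/S)\S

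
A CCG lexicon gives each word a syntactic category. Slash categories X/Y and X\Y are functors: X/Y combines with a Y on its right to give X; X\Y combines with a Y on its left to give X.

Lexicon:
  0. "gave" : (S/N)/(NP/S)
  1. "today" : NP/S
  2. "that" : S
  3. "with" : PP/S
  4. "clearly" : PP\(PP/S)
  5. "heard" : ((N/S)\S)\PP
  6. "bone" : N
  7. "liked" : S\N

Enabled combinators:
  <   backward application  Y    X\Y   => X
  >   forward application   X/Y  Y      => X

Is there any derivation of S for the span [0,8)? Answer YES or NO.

[0,8] S   >
  [0,2] S/N   >
    [0,1] "gave" : (S/N)/(NP/S)
    [1,2] "today" : NP/S
  [2,8] N   >
    [2,6] N/S   <
      [2,3] "that" : S
      [3,6] (N/S)\S   <
        [3,5] PP   <
          [3,4] "with" : PP/S
          [4,5] "clearly" : PP\(PP/S)
        [5,6] "heard" : ((N/S)\S)\PP
    [6,8] S   <
      [6,7] "bone" : N
      [7,8] "liked" : S\N

YES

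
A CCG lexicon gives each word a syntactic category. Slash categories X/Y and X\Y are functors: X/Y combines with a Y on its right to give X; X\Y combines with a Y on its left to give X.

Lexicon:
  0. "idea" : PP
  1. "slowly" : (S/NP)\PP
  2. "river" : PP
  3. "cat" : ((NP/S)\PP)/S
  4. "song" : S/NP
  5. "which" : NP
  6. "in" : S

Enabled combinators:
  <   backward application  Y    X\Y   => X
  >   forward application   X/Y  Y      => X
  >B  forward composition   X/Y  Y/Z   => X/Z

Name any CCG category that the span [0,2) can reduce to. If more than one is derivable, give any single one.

[0,7] S   >
  [0,2] S/NP   <
    [0,1] "idea" : PP
    [1,2] "slowly" : (S/NP)\PP
  [2,7] NP   >
    [2,6] NP/S   <
      [2,3] "river" : PP
      [3,6] (NP/S)\PP   >
        [3,4] "cat" : ((NP/S)\PP)/S
        [4,6] S   >
          [4,5] "song" : S/NP
          [5,6] "which" : NP
    [6,7] "in" : S

S/NP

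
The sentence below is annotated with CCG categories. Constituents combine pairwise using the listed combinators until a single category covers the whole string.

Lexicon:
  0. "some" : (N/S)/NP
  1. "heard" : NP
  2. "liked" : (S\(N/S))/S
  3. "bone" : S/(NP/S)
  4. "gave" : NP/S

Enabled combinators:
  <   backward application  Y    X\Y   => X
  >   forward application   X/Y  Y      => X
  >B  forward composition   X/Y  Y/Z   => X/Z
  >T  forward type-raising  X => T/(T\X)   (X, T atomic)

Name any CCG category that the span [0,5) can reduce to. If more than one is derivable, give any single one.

[0,5] S   <
  [0,2] N/S   >
    [0,1] "some" : (N/S)/NP
    [1,2] "heard" : NP
  [2,5] S\(N/S)   >
    [2,3] "liked" : (S\(N/S))/S
    [3,5] S   >
      [3,4] "bone" : S/(NP/S)
      [4,5] "gave" : NP/S

S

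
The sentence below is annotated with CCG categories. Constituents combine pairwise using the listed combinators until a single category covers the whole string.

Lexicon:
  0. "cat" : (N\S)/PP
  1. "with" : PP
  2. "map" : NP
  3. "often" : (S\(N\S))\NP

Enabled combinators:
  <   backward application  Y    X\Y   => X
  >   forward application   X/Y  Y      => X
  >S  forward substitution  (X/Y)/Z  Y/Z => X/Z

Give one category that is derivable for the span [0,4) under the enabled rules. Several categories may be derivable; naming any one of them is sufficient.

S

[0,4] S   <
  [0,2] N\S   >
    [0,1] "cat" : (N\S)/PP
    [1,2] "with" : PP
  [2,4] S\(N\S)   <
    [2,3] "map" : NP
    [3,4] "often" : (S\(N\S))\NP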